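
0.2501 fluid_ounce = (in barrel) 1 fluid_ounce = 2.957353e-05 m^3, so 0.2501 fluid_ounce = 0.2501 * 2.957353e-05 = 7.3963397e-06 m^3. 1 barrel = 0.15898729 m^3, so 7.3963397e-06 m^3 = 7.3963397e-06 / 0.15898729 = 4.6521577e-05 barrel ≈ 4.652e-05 barrel (4 s.f.). Final answer: 4.652e-05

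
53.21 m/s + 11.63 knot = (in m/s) 59.19. Check: 53.21 m/s is already in m/s. 1 knot = 0.51444444 m/s, so 11.63 knot = 11.63 * 0.51444444 = 5.9829889 m/s. Sum: 53.21 + 5.9829889 = 59.192989 m/s. Result: 59.192989 m/s ≈ 59.19 m/s (4 s.f.).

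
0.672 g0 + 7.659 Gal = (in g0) 1 g0 = 9.80665 m/s^2, so 0.672 g0 = 0.672 * 9.80665 = 6.5900688 m/s^2. 1 Gal = 0.01 m/s^2, so 7.659 Gal = 7.659 * 0.01 = 0.07659 m/s^2. Sum: 6.5900688 + 0.07659 = 6.6666588 m/s^2. 1 g0 = 9.80665 m/s^2, so 6.6666588 m/s^2 = 6.6666588 / 9.80665 = 0.67981001 g0 ≈ 0.6798 g0 (4 s.f.). Final answer: 0.6798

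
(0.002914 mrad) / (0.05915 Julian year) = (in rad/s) 1.561e-12. Check: 1 mrad = 0.001 rad, so 0.002914 mrad = 0.002914 * 0.001 = 2.914e-06 rad. 1 Julian year = 31557600 s, so 0.05915 Julian year = 0.05915 * 31557600 = 1866632 s. Combine: 2.914e-06 rad / 1866632 s = 1.5611004e-12 rad/s. Result: 1.5611004e-12 rad/s ≈ 1.561e-12 rad/s (4 s.f.).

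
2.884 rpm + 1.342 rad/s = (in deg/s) 94.19. Check: 1 rpm = 0.10471976 rad/s, so 2.884 rpm = 2.884 * 0.10471976 = 0.30201177 rad/s. 1.342 rad/s is already in rad/s. Sum: 0.30201177 + 1.342 = 1.6440118 rad/s. 1 deg/s = 0.017453293 rad/s, so 1.6440118 rad/s = 1.6440118 / 0.017453293 = 94.194936 deg/s ≈ 94.19 deg/s (4 s.f.).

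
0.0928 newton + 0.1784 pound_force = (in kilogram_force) 0.0928 newton = 0.0928 N. 1 pound_force = 4.4482216 N, so 0.1784 pound_force = 0.1784 * 4.4482216 = 0.79356274 N. Sum: 0.0928 + 0.79356274 = 0.88636274 N. 1 kilogram_force = 9.80665 N, so 0.88636274 N = 0.88636274 / 9.80665 = 0.090383845 kilogram_force ≈ 0.09038 kilogram_force (4 s.f.). Final answer: 0.09038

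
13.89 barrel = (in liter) 2208. Check: 1 barrel = 0.15898729 m^3, so 13.89 barrel = 13.89 * 0.15898729 = 2.2083335 m^3. 1 liter = 0.001 m^3, so 2.2083335 m^3 = 2.2083335 / 0.001 = 2208.3335 liter ≈ 2208 liter (4 s.f.).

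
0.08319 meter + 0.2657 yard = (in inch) 12.84. Check: 0.08319 meter = 0.08319 m. 1 yard = 0.9144 m, so 0.2657 yard = 0.2657 * 0.9144 = 0.24295608 m. Sum: 0.08319 + 0.24295608 = 0.32614608 m. 1 inch = 0.0254 m, so 0.32614608 m = 0.32614608 / 0.0254 = 12.840397 inch ≈ 12.84 inch (4 s.f.).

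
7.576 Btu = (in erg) 7.993e+10. Check: 1 Btu = 1055.0559 J, so 7.576 Btu = 7.576 * 1055.0559 = 7993.1031 J. 1 erg = 1e-07 J, so 7993.1031 J = 7993.1031 / 1e-07 = 7.9931031e+10 erg ≈ 7.993e+10 erg (4 s.f.).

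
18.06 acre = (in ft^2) 1 acre = 4046.8564 m^2, so 18.06 acre = 18.06 * 4046.8564 = 73086.227 m^2. 1 ft^2 = 0.09290304 m^2, so 73086.227 m^2 = 73086.227 / 0.09290304 = 786693.6 ft^2 ≈ 7.867e+05 ft^2 (4 s.f.). Final answer: 7.867e+05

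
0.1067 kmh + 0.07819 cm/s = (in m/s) 1 kmh = 0.27777778 m/s, so 0.1067 kmh = 0.1067 * 0.27777778 = 0.029638889 m/s. 1 cm/s = 0.01 m/s, so 0.07819 cm/s = 0.07819 * 0.01 = 0.0007819 m/s. Sum: 0.029638889 + 0.0007819 = 0.030420789 m/s. Result: 0.030420789 m/s ≈ 0.03042 m/s (4 s.f.). Final answer: 0.03042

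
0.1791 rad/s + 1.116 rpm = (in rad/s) 0.1791 rad/s is already in rad/s. 1 rpm = 0.10471976 rad/s, so 1.116 rpm = 1.116 * 0.10471976 = 0.11686725 rad/s. Sum: 0.1791 + 0.11686725 = 0.29596725 rad/s. Result: 0.29596725 rad/s ≈ 0.296 rad/s (4 s.f.). Final answer: 0.296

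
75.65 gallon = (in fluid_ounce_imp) 1.008e+04. Check: 1 gallon = 0.0037854118 m^3, so 75.65 gallon = 75.65 * 0.0037854118 = 0.2863664 m^3. 1 fluid_ounce_imp = 2.8413063e-05 m^3, so 0.2863664 m^3 = 0.2863664 / 2.8413063e-05 = 10078.688 fluid_ounce_imp ≈ 1.008e+04 fluid_ounce_imp (4 s.f.).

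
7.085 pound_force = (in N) 31.52. Check: 1 pound_force = 4.4482216 N, so 7.085 pound_force = 7.085 * 4.4482216 = 31.51565 N. Result: 31.51565 N ≈ 31.52 N (4 s.f.).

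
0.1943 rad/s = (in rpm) 1 rpm = 0.10471976 rad/s, so 0.1943 rad/s = 0.1943 / 0.10471976 = 1.8554283 rpm ≈ 1.855 rpm (4 s.f.). Final answer: 1.855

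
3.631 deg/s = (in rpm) 1 deg/s = 0.017453293 rad/s, so 3.631 deg/s = 3.631 * 0.017453293 = 0.063372905 rad/s. 1 rpm = 0.10471976 rad/s, so 0.063372905 rad/s = 0.063372905 / 0.10471976 = 0.60516667 rpm ≈ 0.6052 rpm (4 s.f.). Final answer: 0.6052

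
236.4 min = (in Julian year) 0.0004495. Check: 1 min = 60 s, so 236.4 min = 236.4 * 60 = 14184 s. 1 Julian year = 31557600 s, so 14184 s = 14184 / 31557600 = 0.00044946384 Julian year ≈ 0.0004495 Julian year (4 s.f.).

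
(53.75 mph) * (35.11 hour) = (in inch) 1 mph = 0.44704 m/s, so 53.75 mph = 53.75 * 0.44704 = 24.0284 m/s. 1 hour = 3600 s, so 35.11 hour = 35.11 * 3600 = 126396 s. Combine: 24.0284 m/s * 126396 s = 3037093.6 m. 1 inch = 0.0254 m, so 3037093.6 m = 3037093.6 / 0.0254 = 1.1957062e+08 inch ≈ 1.196e+08 inch (4 s.f.). Final answer: 1.196e+08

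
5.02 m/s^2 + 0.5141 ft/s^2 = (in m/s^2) 5.177. Check: 5.02 m/s^2 is already in m/s^2. 1 ft/s^2 = 0.3048 m/s^2, so 0.5141 ft/s^2 = 0.5141 * 0.3048 = 0.15669768 m/s^2. Sum: 5.02 + 0.15669768 = 5.1766977 m/s^2. Result: 5.1766977 m/s^2 ≈ 5.177 m/s^2 (4 s.f.).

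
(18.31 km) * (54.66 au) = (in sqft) 1.612e+18. Check: 1 km = 1000 m, so 18.31 km = 18.31 * 1000 = 18310 m. 1 au = 1.4959787e+11 m, so 54.66 au = 54.66 * 1.4959787e+11 = 8.1770196e+12 m. Combine: 18310 m * 8.1770196e+12 m = 1.4972123e+17 m^2. 1 sqft = 0.09290304 m^2, so 1.4972123e+17 m^2 = 1.4972123e+17 / 0.09290304 = 1.6115859e+18 sqft ≈ 1.612e+18 sqft (4 s.f.).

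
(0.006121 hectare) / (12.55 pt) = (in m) 1 hectare = 10000 m^2, so 0.006121 hectare = 0.006121 * 10000 = 61.21 m^2. 1 pt = 0.00035277778 m, so 12.55 pt = 12.55 * 0.00035277778 = 0.0044273611 m. Combine: 61.21 m^2 / 0.0044273611 m = 13825.391 m. Result: 13825.391 m ≈ 1.383e+04 m (4 s.f.). Final answer: 1.383e+04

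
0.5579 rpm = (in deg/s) 3.347. Check: 1 rpm = 0.10471976 rad/s, so 0.5579 rpm = 0.5579 * 0.10471976 = 0.058423151 rad/s. 1 deg/s = 0.017453293 rad/s, so 0.058423151 rad/s = 0.058423151 / 0.017453293 = 3.3474 deg/s ≈ 3.347 deg/s (4 s.f.).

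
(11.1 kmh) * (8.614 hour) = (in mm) 9.562e+07. Check: 1 kmh = 0.27777778 m/s, so 11.1 kmh = 11.1 * 0.27777778 = 3.0833333 m/s. 1 hour = 3600 s, so 8.614 hour = 8.614 * 3600 = 31010.4 s. Combine: 3.0833333 m/s * 31010.4 s = 95615.4 m. 1 mm = 0.001 m, so 95615.4 m = 95615.4 / 0.001 = 95615400 mm ≈ 9.562e+07 mm (4 s.f.).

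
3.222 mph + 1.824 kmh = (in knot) 3.785. Check: 1 mph = 0.44704 m/s, so 3.222 mph = 3.222 * 0.44704 = 1.4403629 m/s. 1 kmh = 0.27777778 m/s, so 1.824 kmh = 1.824 * 0.27777778 = 0.50666667 m/s. Sum: 1.4403629 + 0.50666667 = 1.9470295 m/s. 1 knot = 0.51444444 m/s, so 1.9470295 m/s = 1.9470295 / 0.51444444 = 3.7847227 knot ≈ 3.785 knot (4 s.f.).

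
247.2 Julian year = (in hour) 1 Julian year = 31557600 s, so 247.2 Julian year = 247.2 * 31557600 = 7.8010387e+09 s. 1 hour = 3600 s, so 7.8010387e+09 s = 7.8010387e+09 / 3600 = 2166955.2 hour ≈ 2.167e+06 hour (4 s.f.). Final answer: 2.167e+06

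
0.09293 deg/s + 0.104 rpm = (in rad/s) 0.01251. Check: 1 deg/s = 0.017453293 rad/s, so 0.09293 deg/s = 0.09293 * 0.017453293 = 0.0016219345 rad/s. 1 rpm = 0.10471976 rad/s, so 0.104 rpm = 0.104 * 0.10471976 = 0.010890855 rad/s. Sum: 0.0016219345 + 0.010890855 = 0.012512789 rad/s. Result: 0.012512789 rad/s ≈ 0.01251 rad/s (4 s.f.).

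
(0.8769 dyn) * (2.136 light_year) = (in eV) 1 dyn = 1e-05 N, so 0.8769 dyn = 0.8769 * 1e-05 = 8.769e-06 N. 1 light_year = 9.4607305e+15 m, so 2.136 light_year = 2.136 * 9.4607305e+15 = 2.020812e+16 m. Combine: 8.769e-06 N * 2.020812e+16 m = 1.7720501e+11 J. 1 eV = 1.6021766e-19 J, so 1.7720501e+11 J = 1.7720501e+11 / 1.6021766e-19 = 1.1060267e+30 eV ≈ 1.106e+30 eV (4 s.f.). Final answer: 1.106e+30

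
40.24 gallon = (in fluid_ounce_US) 1 gallon = 0.0037854118 m^3, so 40.24 gallon = 40.24 * 0.0037854118 = 0.15232497 m^3. 1 fluid_ounce_US = 2.957353e-05 m^3, so 0.15232497 m^3 = 0.15232497 / 2.957353e-05 = 5150.72 fluid_ounce_US ≈ 5151 fluid_ounce_US (4 s.f.). Final answer: 5151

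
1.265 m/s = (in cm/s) 126.5. Check: 1 cm/s = 0.01 m/s, so 1.265 m/s = 1.265 / 0.01 = 126.5 cm/s.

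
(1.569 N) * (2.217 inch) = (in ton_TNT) 2.112e-11. Check: 1.569 N is already in N. 1 inch = 0.0254 m, so 2.217 inch = 2.217 * 0.0254 = 0.0563118 m. Combine: 1.569 N * 0.0563118 m = 0.088353214 J. 1 ton_TNT = 4.184e+09 J, so 0.088353214 J = 0.088353214 / 4.184e+09 = 2.1116925e-11 ton_TNT ≈ 2.112e-11 ton_TNT (4 s.f.).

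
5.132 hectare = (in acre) 12.68. Check: 1 hectare = 10000 m^2, so 5.132 hectare = 5.132 * 10000 = 51320 m^2. 1 acre = 4046.8564 m^2, so 51320 m^2 = 51320 / 4046.8564 = 12.681448 acre ≈ 12.68 acre (4 s.f.).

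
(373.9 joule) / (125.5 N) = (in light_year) 3.149e-16. Check: 373.9 joule = 373.9 J. 125.5 N is already in N. Combine: 373.9 J / 125.5 N = 2.9792829 m. 1 light_year = 9.4607305e+15 m, so 2.9792829 m = 2.9792829 / 9.4607305e+15 = 3.1491045e-16 light_year ≈ 3.149e-16 light_year (4 s.f.).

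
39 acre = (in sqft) 1 acre = 4046.8564 m^2, so 39 acre = 39 * 4046.8564 = 157827.4 m^2. 1 sqft = 0.09290304 m^2, so 157827.4 m^2 = 157827.4 / 0.09290304 = 1698840 sqft ≈ 1.699e+06 sqft (4 s.f.). Final answer: 1.699e+06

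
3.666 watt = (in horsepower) 3.666 watt = 3.666 W. 1 horsepower = 745.69987 W, so 3.666 W = 3.666 / 745.69987 = 0.004916187 horsepower ≈ 0.004916 horsepower (4 s.f.). Final answer: 0.004916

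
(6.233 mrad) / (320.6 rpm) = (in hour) 1 mrad = 0.001 rad, so 6.233 mrad = 6.233 * 0.001 = 0.006233 rad. 1 rpm = 0.10471976 rad/s, so 320.6 rpm = 320.6 * 0.10471976 = 33.573153 rad/s. Combine: 0.006233 rad / 33.573153 rad/s = 0.00018565429 s. 1 hour = 3600 s, so 0.00018565429 s = 0.00018565429 / 3600 = 5.1570636e-08 hour ≈ 5.157e-08 hour (4 s.f.). Final answer: 5.157e-08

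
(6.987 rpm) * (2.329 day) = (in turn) 2.343e+04. Check: 1 rpm = 0.10471976 rad/s, so 6.987 rpm = 6.987 * 0.10471976 = 0.73167693 rad/s. 1 day = 86400 s, so 2.329 day = 2.329 * 86400 = 201225.6 s. Combine: 0.73167693 rad/s * 201225.6 s = 147232.13 rad. 1 turn = 6.2831853 rad, so 147232.13 rad = 147232.13 / 6.2831853 = 23432.721 turn ≈ 2.343e+04 turn (4 s.f.).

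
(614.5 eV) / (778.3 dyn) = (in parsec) 1 eV = 1.6021766e-19 J, so 614.5 eV = 614.5 * 1.6021766e-19 = 9.8453754e-17 J. 1 dyn = 1e-05 N, so 778.3 dyn = 778.3 * 1e-05 = 0.007783 N. Combine: 9.8453754e-17 J / 0.007783 N = 1.2649846e-14 m. 1 parsec = 3.0856776e+16 m, so 1.2649846e-14 m = 1.2649846e-14 / 3.0856776e+16 = 4.099536e-31 parsec ≈ 4.1e-31 parsec (4 s.f.). Final answer: 4.1e-31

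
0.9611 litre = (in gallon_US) 1 litre = 0.001 m^3, so 0.9611 litre = 0.9611 * 0.001 = 0.0009611 m^3. 1 gallon_US = 0.0037854118 m^3, so 0.0009611 m^3 = 0.0009611 / 0.0037854118 = 0.25389576 gallon_US ≈ 0.2539 gallon_US (4 s.f.). Final answer: 0.2539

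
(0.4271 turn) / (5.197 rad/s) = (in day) 5.976e-06. Check: 1 turn = 6.2831853 rad, so 0.4271 turn = 0.4271 * 6.2831853 = 2.6835484 rad. 5.197 rad/s is already in rad/s. Combine: 2.6835484 rad / 5.197 rad/s = 0.51636491 s. 1 day = 86400 s, so 0.51636491 s = 0.51636491 / 86400 = 5.9764457e-06 day ≈ 5.976e-06 day (4 s.f.).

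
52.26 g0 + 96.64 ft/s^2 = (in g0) 55.26. Check: 1 g0 = 9.80665 m/s^2, so 52.26 g0 = 52.26 * 9.80665 = 512.49553 m/s^2. 1 ft/s^2 = 0.3048 m/s^2, so 96.64 ft/s^2 = 96.64 * 0.3048 = 29.455872 m/s^2. Sum: 512.49553 + 29.455872 = 541.9514 m/s^2. 1 g0 = 9.80665 m/s^2, so 541.9514 m/s^2 = 541.9514 / 9.80665 = 55.263663 g0 ≈ 55.26 g0 (4 s.f.).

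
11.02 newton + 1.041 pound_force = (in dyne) 1.565e+06. Check: 11.02 newton = 11.02 N. 1 pound_force = 4.4482216 N, so 1.041 pound_force = 1.041 * 4.4482216 = 4.6305987 N. Sum: 11.02 + 4.6305987 = 15.650599 N. 1 dyne = 1e-05 N, so 15.650599 N = 15.650599 / 1e-05 = 1565059.9 dyne ≈ 1.565e+06 dyne (4 s.f.).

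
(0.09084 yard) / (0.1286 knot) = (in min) 0.02093. Check: 1 yard = 0.9144 m, so 0.09084 yard = 0.09084 * 0.9144 = 0.083064096 m. 1 knot = 0.51444444 m/s, so 0.1286 knot = 0.1286 * 0.51444444 = 0.066157556 m/s. Combine: 0.083064096 m / 0.066157556 m/s = 1.2555497 s. 1 min = 60 s, so 1.2555497 s = 1.2555497 / 60 = 0.020925828 min ≈ 0.02093 min (4 s.f.).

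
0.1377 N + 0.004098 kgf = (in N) 0.1779. Check: 0.1377 N is already in N. 1 kgf = 9.80665 N, so 0.004098 kgf = 0.004098 * 9.80665 = 0.040187652 N. Sum: 0.1377 + 0.040187652 = 0.17788765 N. Result: 0.17788765 N ≈ 0.1779 N (4 s.f.).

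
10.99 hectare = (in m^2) 1.099e+05. Check: 1 hectare = 10000 m^2, so 10.99 hectare = 10.99 * 10000 = 109900 m^2. Result: 109900 m^2 ≈ 1.099e+05 m^2 (4 s.f.).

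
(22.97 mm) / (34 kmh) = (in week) 4.021e-09. Check: 1 mm = 0.001 m, so 22.97 mm = 22.97 * 0.001 = 0.02297 m. 1 kmh = 0.27777778 m/s, so 34 kmh = 34 * 0.27777778 = 9.4444444 m/s. Combine: 0.02297 m / 9.4444444 m/s = 0.0024321176 s. 1 week = 604800 s, so 0.0024321176 s = 0.0024321176 / 604800 = 4.0213585e-09 week ≈ 4.021e-09 week (4 s.f.).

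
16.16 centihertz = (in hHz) 1 centihertz = 0.01 Hz, so 16.16 centihertz = 16.16 * 0.01 = 0.1616 Hz. 1 hHz = 100 Hz, so 0.1616 Hz = 0.1616 / 100 = 0.001616 hHz. Final answer: 0.001616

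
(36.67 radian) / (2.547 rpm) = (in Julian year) 4.357e-06. Check: 36.67 radian = 36.67 rad. 1 rpm = 0.10471976 rad/s, so 2.547 rpm = 2.547 * 0.10471976 = 0.26672122 rad/s. Combine: 36.67 rad / 0.26672122 rad/s = 137.48438 s. 1 Julian year = 31557600 s, so 137.48438 s = 137.48438 / 31557600 = 4.356617e-06 Julian year ≈ 4.357e-06 Julian year (4 s.f.).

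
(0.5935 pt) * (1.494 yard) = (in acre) 1 pt = 0.00035277778 m, so 0.5935 pt = 0.5935 * 0.00035277778 = 0.00020937361 m. 1 yard = 0.9144 m, so 1.494 yard = 1.494 * 0.9144 = 1.3661136 m. Combine: 0.00020937361 m * 1.3661136 m = 0.00028602814 m^2. 1 acre = 4046.8564 m^2, so 0.00028602814 m^2 = 0.00028602814 / 4046.8564 = 7.0679092e-08 acre ≈ 7.068e-08 acre (4 s.f.). Final answer: 7.068e-08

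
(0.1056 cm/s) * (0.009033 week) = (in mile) 0.003585. Check: 1 cm/s = 0.01 m/s, so 0.1056 cm/s = 0.1056 * 0.01 = 0.001056 m/s. 1 week = 604800 s, so 0.009033 week = 0.009033 * 604800 = 5463.1584 s. Combine: 0.001056 m/s * 5463.1584 s = 5.7690953 m. 1 mile = 1609.344 m, so 5.7690953 m = 5.7690953 / 1609.344 = 0.0035847496 mile ≈ 0.003585 mile (4 s.f.).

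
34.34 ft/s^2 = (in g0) 1 ft/s^2 = 0.3048 m/s^2, so 34.34 ft/s^2 = 34.34 * 0.3048 = 10.466832 m/s^2. 1 g0 = 9.80665 m/s^2, so 10.466832 m/s^2 = 10.466832 / 9.80665 = 1.0673198 g0 ≈ 1.067 g0 (4 s.f.). Final answer: 1.067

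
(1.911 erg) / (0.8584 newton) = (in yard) 1 erg = 1e-07 J, so 1.911 erg = 1.911 * 1e-07 = 1.911e-07 J. 0.8584 newton = 0.8584 N. Combine: 1.911e-07 J / 0.8584 N = 2.2262349e-07 m. 1 yard = 0.9144 m, so 2.2262349e-07 m = 2.2262349e-07 / 0.9144 = 2.43464e-07 yard ≈ 2.435e-07 yard (4 s.f.). Final answer: 2.435e-07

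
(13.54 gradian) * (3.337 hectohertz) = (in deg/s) 1 gradian = 0.015707963 rad, so 13.54 gradian = 13.54 * 0.015707963 = 0.21268582 rad. 1 hectohertz = 100 Hz, so 3.337 hectohertz = 3.337 * 100 = 333.7 Hz. Combine: 0.21268582 rad * 333.7 Hz = 70.973259 rad/s. 1 deg/s = 0.017453293 rad/s, so 70.973259 rad/s = 70.973259 / 0.017453293 = 4066.4682 deg/s ≈ 4066 deg/s (4 s.f.). Final answer: 4066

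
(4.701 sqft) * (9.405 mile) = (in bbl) 1 sqft = 0.09290304 m^2, so 4.701 sqft = 4.701 * 0.09290304 = 0.43673719 m^2. 1 mile = 1609.344 m, so 9.405 mile = 9.405 * 1609.344 = 15135.88 m. Combine: 0.43673719 m^2 * 15135.88 m = 6610.4019 m^3. 1 bbl = 0.15898729 m^3, so 6610.4019 m^3 = 6610.4019 / 0.15898729 = 41578.177 bbl ≈ 4.158e+04 bbl (4 s.f.). Final answer: 4.158e+04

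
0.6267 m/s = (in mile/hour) 1 mile/hour = 0.44704 m/s, so 0.6267 m/s = 0.6267 / 0.44704 = 1.401888 mile/hour ≈ 1.402 mile/hour (4 s.f.). Final answer: 1.402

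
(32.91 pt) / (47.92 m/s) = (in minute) 4.038e-06. Check: 1 pt = 0.00035277778 m, so 32.91 pt = 32.91 * 0.00035277778 = 0.011609917 m. 47.92 m/s is already in m/s. Combine: 0.011609917 m / 47.92 m/s = 0.00024227706 s. 1 minute = 60 s, so 0.00024227706 s = 0.00024227706 / 60 = 4.037951e-06 minute ≈ 4.038e-06 minute (4 s.f.).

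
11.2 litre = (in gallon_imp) 1 litre = 0.001 m^3, so 11.2 litre = 11.2 * 0.001 = 0.0112 m^3. 1 gallon_imp = 0.00454609 m^3, so 0.0112 m^3 = 0.0112 / 0.00454609 = 2.4636556 gallon_imp ≈ 2.464 gallon_imp (4 s.f.). Final answer: 2.464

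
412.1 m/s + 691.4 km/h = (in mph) 412.1 m/s is already in m/s. 1 km/h = 0.27777778 m/s, so 691.4 km/h = 691.4 * 0.27777778 = 192.05556 m/s. Sum: 412.1 + 192.05556 = 604.15556 m/s. 1 mph = 0.44704 m/s, so 604.15556 m/s = 604.15556 / 0.44704 = 1351.4575 mph ≈ 1351 mph (4 s.f.). Final answer: 1351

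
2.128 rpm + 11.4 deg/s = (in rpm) 4.028. Check: 1 rpm = 0.10471976 rad/s, so 2.128 rpm = 2.128 * 0.10471976 = 0.22284364 rad/s. 1 deg/s = 0.017453293 rad/s, so 11.4 deg/s = 11.4 * 0.017453293 = 0.19896753 rad/s. Sum: 0.22284364 + 0.19896753 = 0.42181117 rad/s. 1 rpm = 0.10471976 rad/s, so 0.42181117 rad/s = 0.42181117 / 0.10471976 = 4.028 rpm.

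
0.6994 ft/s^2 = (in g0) 0.02174. Check: 1 ft/s^2 = 0.3048 m/s^2, so 0.6994 ft/s^2 = 0.6994 * 0.3048 = 0.21317712 m/s^2. 1 g0 = 9.80665 m/s^2, so 0.21317712 m/s^2 = 0.21317712 / 9.80665 = 0.021738017 g0 ≈ 0.02174 g0 (4 s.f.).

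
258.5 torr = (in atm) 0.3401. Check: 1 torr = 133.32237 Pa, so 258.5 torr = 258.5 * 133.32237 = 34463.832 Pa. 1 atm = 101325 Pa, so 34463.832 Pa = 34463.832 / 101325 = 0.34013158 atm ≈ 0.3401 atm (4 s.f.).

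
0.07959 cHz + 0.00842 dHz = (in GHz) 1.638e-12. Check: 1 cHz = 0.01 Hz, so 0.07959 cHz = 0.07959 * 0.01 = 0.0007959 Hz. 1 dHz = 0.1 Hz, so 0.00842 dHz = 0.00842 * 0.1 = 0.000842 Hz. Sum: 0.0007959 + 0.000842 = 0.0016379 Hz. 1 GHz = 1e+09 Hz, so 0.0016379 Hz = 0.0016379 / 1e+09 = 1.6379e-12 GHz ≈ 1.638e-12 GHz (4 s.f.).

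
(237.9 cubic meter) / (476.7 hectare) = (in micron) 49.91. Check: 237.9 cubic meter = 237.9 m^3. 1 hectare = 10000 m^2, so 476.7 hectare = 476.7 * 10000 = 4767000 m^2. Combine: 237.9 m^3 / 4767000 m^2 = 4.9905601e-05 m. 1 micron = 1e-06 m, so 4.9905601e-05 m = 4.9905601e-05 / 1e-06 = 49.905601 micron ≈ 49.91 micron (4 s.f.).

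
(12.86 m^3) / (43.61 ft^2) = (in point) 8998. Check: 12.86 m^3 is already in m^3. 1 ft^2 = 0.09290304 m^2, so 43.61 ft^2 = 43.61 * 0.09290304 = 4.0515016 m^2. Combine: 12.86 m^3 / 4.0515016 m^2 = 3.1741318 m. 1 point = 0.00035277778 m, so 3.1741318 m = 3.1741318 / 0.00035277778 = 8997.539 point ≈ 8998 point (4 s.f.).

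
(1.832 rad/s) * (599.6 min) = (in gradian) 1.832 rad/s is already in rad/s. 1 min = 60 s, so 599.6 min = 599.6 * 60 = 35976 s. Combine: 1.832 rad/s * 35976 s = 65908.032 rad. 1 gradian = 0.015707963 rad, so 65908.032 rad = 65908.032 / 0.015707963 = 4195835.6 gradian ≈ 4.196e+06 gradian (4 s.f.). Final answer: 4.196e+06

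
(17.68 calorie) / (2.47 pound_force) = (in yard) 1 calorie = 4.184 J, so 17.68 calorie = 17.68 * 4.184 = 73.97312 J. 1 pound_force = 4.4482216 N, so 2.47 pound_force = 2.47 * 4.4482216 = 10.987107 N. Combine: 73.97312 J / 10.987107 N = 6.7327202 m. 1 yard = 0.9144 m, so 6.7327202 m = 6.7327202 / 0.9144 = 7.3629924 yard ≈ 7.363 yard (4 s.f.). Final answer: 7.363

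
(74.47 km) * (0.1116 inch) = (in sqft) 2272. Check: 1 km = 1000 m, so 74.47 km = 74.47 * 1000 = 74470 m. 1 inch = 0.0254 m, so 0.1116 inch = 0.1116 * 0.0254 = 0.00283464 m. Combine: 74470 m * 0.00283464 m = 211.09564 m^2. 1 sqft = 0.09290304 m^2, so 211.09564 m^2 = 211.09564 / 0.09290304 = 2272.2146 sqft ≈ 2272 sqft (4 s.f.).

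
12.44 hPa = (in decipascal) 1.244e+04. Check: 1 hPa = 100 Pa, so 12.44 hPa = 12.44 * 100 = 1244 Pa. 1 decipascal = 0.1 Pa, so 1244 Pa = 1244 / 0.1 = 12440 decipascal ≈ 1.244e+04 decipascal (4 s.f.).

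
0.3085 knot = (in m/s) 0.1587. Check: 1 knot = 0.51444444 m/s, so 0.3085 knot = 0.3085 * 0.51444444 = 0.15870611 m/s. Result: 0.15870611 m/s ≈ 0.1587 m/s (4 s.f.).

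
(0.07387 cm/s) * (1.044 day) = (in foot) 218.6. Check: 1 cm/s = 0.01 m/s, so 0.07387 cm/s = 0.07387 * 0.01 = 0.0007387 m/s. 1 day = 86400 s, so 1.044 day = 1.044 * 86400 = 90201.6 s. Combine: 0.0007387 m/s * 90201.6 s = 66.631922 m. 1 foot = 0.3048 m, so 66.631922 m = 66.631922 / 0.3048 = 218.60867 foot ≈ 218.6 foot (4 s.f.).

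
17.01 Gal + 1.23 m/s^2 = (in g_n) 1 Gal = 0.01 m/s^2, so 17.01 Gal = 17.01 * 0.01 = 0.1701 m/s^2. 1.23 m/s^2 is already in m/s^2. Sum: 0.1701 + 1.23 = 1.4001 m/s^2. 1 g_n = 9.80665 m/s^2, so 1.4001 m/s^2 = 1.4001 / 9.80665 = 0.14277047 g_n ≈ 0.1428 g_n (4 s.f.). Final answer: 0.1428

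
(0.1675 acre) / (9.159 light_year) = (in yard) 8.555e-15. Check: 1 acre = 4046.8564 m^2, so 0.1675 acre = 0.1675 * 4046.8564 = 677.84845 m^2. 1 light_year = 9.4607305e+15 m, so 9.159 light_year = 9.159 * 9.4607305e+15 = 8.665083e+16 m. Combine: 677.84845 m^2 / 8.665083e+16 m = 7.8227577e-15 m. 1 yard = 0.9144 m, so 7.8227577e-15 m = 7.8227577e-15 / 0.9144 = 8.5550719e-15 yard ≈ 8.555e-15 yard (4 s.f.).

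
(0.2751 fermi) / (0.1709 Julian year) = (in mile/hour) 1.141e-22. Check: 1 fermi = 1e-15 m, so 0.2751 fermi = 0.2751 * 1e-15 = 2.751e-16 m. 1 Julian year = 31557600 s, so 0.1709 Julian year = 0.1709 * 31557600 = 5393193.8 s. Combine: 2.751e-16 m / 5393193.8 s = 5.1008736e-23 m/s. 1 mile/hour = 0.44704 m/s, so 5.1008736e-23 m/s = 5.1008736e-23 / 0.44704 = 1.1410329e-22 mile/hour ≈ 1.141e-22 mile/hour (4 s.f.).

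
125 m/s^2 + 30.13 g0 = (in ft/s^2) 1380. Check: 125 m/s^2 is already in m/s^2. 1 g0 = 9.80665 m/s^2, so 30.13 g0 = 30.13 * 9.80665 = 295.47436 m/s^2. Sum: 125 + 295.47436 = 420.47436 m/s^2. 1 ft/s^2 = 0.3048 m/s^2, so 420.47436 m/s^2 = 420.47436 / 0.3048 = 1379.5091 ft/s^2 ≈ 1380 ft/s^2 (4 s.f.).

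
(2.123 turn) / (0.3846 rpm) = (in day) 1 turn = 6.2831853 rad, so 2.123 turn = 2.123 * 6.2831853 = 13.339202 rad. 1 rpm = 0.10471976 rad/s, so 0.3846 rpm = 0.3846 * 0.10471976 = 0.040275218 rad/s. Combine: 13.339202 rad / 0.040275218 rad/s = 331.20125 s. 1 day = 86400 s, so 331.20125 s = 331.20125 / 86400 = 0.0038333478 day ≈ 0.003833 day (4 s.f.). Final answer: 0.003833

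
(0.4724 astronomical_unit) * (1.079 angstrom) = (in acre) 1 astronomical_unit = 1.4959787e+11 m, so 0.4724 astronomical_unit = 0.4724 * 1.4959787e+11 = 7.0670034e+10 m. 1 angstrom = 1e-10 m, so 1.079 angstrom = 1.079 * 1e-10 = 1.079e-10 m. Combine: 7.0670034e+10 m * 1.079e-10 m = 7.6252967 m^2. 1 acre = 4046.8564 m^2, so 7.6252967 m^2 = 7.6252967 / 4046.8564 = 0.0018842518 acre ≈ 0.001884 acre (4 s.f.). Final answer: 0.001884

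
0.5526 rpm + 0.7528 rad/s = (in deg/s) 1 rpm = 0.10471976 rad/s, so 0.5526 rpm = 0.5526 * 0.10471976 = 0.057868137 rad/s. 0.7528 rad/s is already in rad/s. Sum: 0.057868137 + 0.7528 = 0.81066814 rad/s. 1 deg/s = 0.017453293 rad/s, so 0.81066814 rad/s = 0.81066814 / 0.017453293 = 46.447863 deg/s ≈ 46.45 deg/s (4 s.f.). Final answer: 46.45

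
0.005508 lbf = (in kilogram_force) 1 lbf = 4.4482216 N, so 0.005508 lbf = 0.005508 * 4.4482216 = 0.024500805 N. 1 kilogram_force = 9.80665 N, so 0.024500805 N = 0.024500805 / 9.80665 = 0.0024983868 kilogram_force ≈ 0.002498 kilogram_force (4 s.f.). Final answer: 0.002498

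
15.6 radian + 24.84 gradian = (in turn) 15.6 radian = 15.6 rad. 1 gradian = 0.015707963 rad, so 24.84 gradian = 24.84 * 0.015707963 = 0.39018581 rad. Sum: 15.6 + 0.39018581 = 15.990186 rad. 1 turn = 6.2831853 rad, so 15.990186 rad = 15.990186 / 6.2831853 = 2.5449171 turn ≈ 2.545 turn (4 s.f.). Final answer: 2.545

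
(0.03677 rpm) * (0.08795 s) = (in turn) 1 rpm = 0.10471976 rad/s, so 0.03677 rpm = 0.03677 * 0.10471976 = 0.0038505454 rad/s. 0.08795 s is already in s. Combine: 0.0038505454 rad/s * 0.08795 s = 0.00033865547 rad. 1 turn = 6.2831853 rad, so 0.00033865547 rad = 0.00033865547 / 6.2831853 = 5.3898692e-05 turn ≈ 5.39e-05 turn (4 s.f.). Final answer: 5.39e-05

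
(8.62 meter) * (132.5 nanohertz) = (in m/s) 8.62 meter = 8.62 m. 1 nanohertz = 1e-09 Hz, so 132.5 nanohertz = 132.5 * 1e-09 = 1.325e-07 Hz. Combine: 8.62 m * 1.325e-07 Hz = 1.14215e-06 m/s. Result: 1.14215e-06 m/s ≈ 1.142e-06 m/s (4 s.f.). Final answer: 1.142e-06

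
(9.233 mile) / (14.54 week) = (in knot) 1 mile = 1609.344 m, so 9.233 mile = 9.233 * 1609.344 = 14859.073 m. 1 week = 604800 s, so 14.54 week = 14.54 * 604800 = 8793792 s. Combine: 14859.073 m / 8793792 s = 0.0016897231 m/s. 1 knot = 0.51444444 m/s, so 0.0016897231 m/s = 0.0016897231 / 0.51444444 = 0.0032845589 knot ≈ 0.003285 knot (4 s.f.). Final answer: 0.003285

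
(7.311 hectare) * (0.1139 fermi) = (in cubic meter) 8.327e-12. Check: 1 hectare = 10000 m^2, so 7.311 hectare = 7.311 * 10000 = 73110 m^2. 1 fermi = 1e-15 m, so 0.1139 fermi = 0.1139 * 1e-15 = 1.139e-16 m. Combine: 73110 m^2 * 1.139e-16 m = 8.327229e-12 m^3. 8.327229e-12 m^3 = 8.327229e-12 cubic meter ≈ 8.327e-12 cubic meter (4 s.f.).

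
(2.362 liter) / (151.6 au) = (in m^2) 1.041e-16. Check: 1 liter = 0.001 m^3, so 2.362 liter = 2.362 * 0.001 = 0.002362 m^3. 1 au = 1.4959787e+11 m, so 151.6 au = 151.6 * 1.4959787e+11 = 2.2679037e+13 m. Combine: 0.002362 m^3 / 2.2679037e+13 m = 1.0414904e-16 m^2. Result: 1.0414904e-16 m^2 ≈ 1.041e-16 m^2 (4 s.f.).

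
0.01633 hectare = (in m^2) 1 hectare = 10000 m^2, so 0.01633 hectare = 0.01633 * 10000 = 163.3 m^2. Result: 163.3 m^2. Final answer: 163.3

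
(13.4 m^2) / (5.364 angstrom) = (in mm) 13.4 m^2 is already in m^2. 1 angstrom = 1e-10 m, so 5.364 angstrom = 5.364 * 1e-10 = 5.364e-10 m. Combine: 13.4 m^2 / 5.364e-10 m = 2.4981357e+10 m. 1 mm = 0.001 m, so 2.4981357e+10 m = 2.4981357e+10 / 0.001 = 2.4981357e+13 mm ≈ 2.498e+13 mm (4 s.f.). Final answer: 2.498e+13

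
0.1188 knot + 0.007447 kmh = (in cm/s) 6.318. Check: 1 knot = 0.51444444 m/s, so 0.1188 knot = 0.1188 * 0.51444444 = 0.061116 m/s. 1 kmh = 0.27777778 m/s, so 0.007447 kmh = 0.007447 * 0.27777778 = 0.0020686111 m/s. Sum: 0.061116 + 0.0020686111 = 0.063184611 m/s. 1 cm/s = 0.01 m/s, so 0.063184611 m/s = 0.063184611 / 0.01 = 6.3184611 cm/s ≈ 6.318 cm/s (4 s.f.).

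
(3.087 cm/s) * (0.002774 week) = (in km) 0.05179. Check: 1 cm/s = 0.01 m/s, so 3.087 cm/s = 3.087 * 0.01 = 0.03087 m/s. 1 week = 604800 s, so 0.002774 week = 0.002774 * 604800 = 1677.7152 s. Combine: 0.03087 m/s * 1677.7152 s = 51.791068 m. 1 km = 1000 m, so 51.791068 m = 51.791068 / 1000 = 0.051791068 km ≈ 0.05179 km (4 s.f.).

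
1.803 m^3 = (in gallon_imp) 396.6. Check: 1 gallon_imp = 0.00454609 m^3, so 1.803 m^3 = 1.803 / 0.00454609 = 396.60455 gallon_imp ≈ 396.6 gallon_imp (4 s.f.).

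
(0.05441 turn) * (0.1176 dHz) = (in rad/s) 1 turn = 6.2831853 rad, so 0.05441 turn = 0.05441 * 6.2831853 = 0.34186811 rad. 1 dHz = 0.1 Hz, so 0.1176 dHz = 0.1176 * 0.1 = 0.01176 Hz. Combine: 0.34186811 rad * 0.01176 Hz = 0.004020369 rad/s. Result: 0.004020369 rad/s ≈ 0.00402 rad/s (4 s.f.). Final answer: 0.00402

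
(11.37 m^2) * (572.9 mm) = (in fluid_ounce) 11.37 m^2 is already in m^2. 1 mm = 0.001 m, so 572.9 mm = 572.9 * 0.001 = 0.5729 m. Combine: 11.37 m^2 * 0.5729 m = 6.513873 m^3. 1 fluid_ounce = 2.957353e-05 m^3, so 6.513873 m^3 = 6.513873 / 2.957353e-05 = 220260.25 fluid_ounce ≈ 2.203e+05 fluid_ounce (4 s.f.). Final answer: 2.203e+05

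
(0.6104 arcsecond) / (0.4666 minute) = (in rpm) 1.009e-06. Check: 1 arcsecond = 4.8481368e-06 rad, so 0.6104 arcsecond = 0.6104 * 4.8481368e-06 = 2.9593027e-06 rad. 1 minute = 60 s, so 0.4666 minute = 0.4666 * 60 = 27.996 s. Combine: 2.9593027e-06 rad / 27.996 s = 1.0570448e-07 rad/s. 1 rpm = 0.10471976 rad/s, so 1.0570448e-07 rad/s = 1.0570448e-07 / 0.10471976 = 1.0094035e-06 rpm ≈ 1.009e-06 rpm (4 s.f.).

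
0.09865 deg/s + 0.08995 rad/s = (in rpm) 0.8754. Check: 1 deg/s = 0.017453293 rad/s, so 0.09865 deg/s = 0.09865 * 0.017453293 = 0.0017217673 rad/s. 0.08995 rad/s is already in rad/s. Sum: 0.0017217673 + 0.08995 = 0.091671767 rad/s. 1 rpm = 0.10471976 rad/s, so 0.091671767 rad/s = 0.091671767 / 0.10471976 = 0.87540089 rpm ≈ 0.8754 rpm (4 s.f.).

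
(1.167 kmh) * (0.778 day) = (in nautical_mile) 1 kmh = 0.27777778 m/s, so 1.167 kmh = 1.167 * 0.27777778 = 0.32416667 m/s. 1 day = 86400 s, so 0.778 day = 0.778 * 86400 = 67219.2 s. Combine: 0.32416667 m/s * 67219.2 s = 21790.224 m. 1 nautical_mile = 1852 m, so 21790.224 m = 21790.224 / 1852 = 11.76578 nautical_mile ≈ 11.77 nautical_mile (4 s.f.). Final answer: 11.77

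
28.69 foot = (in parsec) 1 foot = 0.3048 m, so 28.69 foot = 28.69 * 0.3048 = 8.744712 m. 1 parsec = 3.0856776e+16 m, so 8.744712 m = 8.744712 / 3.0856776e+16 = 2.8339682e-16 parsec ≈ 2.834e-16 parsec (4 s.f.). Final answer: 2.834e-16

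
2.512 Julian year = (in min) 1 Julian year = 31557600 s, so 2.512 Julian year = 2.512 * 31557600 = 79272691 s. 1 min = 60 s, so 79272691 s = 79272691 / 60 = 1321211.5 min ≈ 1.321e+06 min (4 s.f.). Final answer: 1.321e+06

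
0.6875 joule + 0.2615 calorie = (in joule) 0.6875 joule = 0.6875 J. 1 calorie = 4.184 J, so 0.2615 calorie = 0.2615 * 4.184 = 1.094116 J. Sum: 0.6875 + 1.094116 = 1.781616 J. 1.781616 J = 1.781616 joule ≈ 1.782 joule (4 s.f.). Final answer: 1.782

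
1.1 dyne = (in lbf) 1 dyne = 1e-05 N, so 1.1 dyne = 1.1 * 1e-05 = 1.1e-05 N. 1 lbf = 4.4482216 N, so 1.1e-05 N = 1.1e-05 / 4.4482216 = 2.4728984e-06 lbf ≈ 2.473e-06 lbf (4 s.f.). Final answer: 2.473e-06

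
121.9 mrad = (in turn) 0.0194. Check: 1 mrad = 0.001 rad, so 121.9 mrad = 121.9 * 0.001 = 0.1219 rad. 1 turn = 6.2831853 rad, so 0.1219 rad = 0.1219 / 6.2831853 = 0.019400988 turn ≈ 0.0194 turn (4 s.f.).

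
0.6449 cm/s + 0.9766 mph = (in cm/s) 1 cm/s = 0.01 m/s, so 0.6449 cm/s = 0.6449 * 0.01 = 0.006449 m/s. 1 mph = 0.44704 m/s, so 0.9766 mph = 0.9766 * 0.44704 = 0.43657926 m/s. Sum: 0.006449 + 0.43657926 = 0.44302826 m/s. 1 cm/s = 0.01 m/s, so 0.44302826 m/s = 0.44302826 / 0.01 = 44.302826 cm/s ≈ 44.3 cm/s (4 s.f.). Final answer: 44.3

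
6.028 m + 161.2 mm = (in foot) 20.31. Check: 6.028 m is already in m. 1 mm = 0.001 m, so 161.2 mm = 161.2 * 0.001 = 0.1612 m. Sum: 6.028 + 0.1612 = 6.1892 m. 1 foot = 0.3048 m, so 6.1892 m = 6.1892 / 0.3048 = 20.305774 foot ≈ 20.31 foot (4 s.f.).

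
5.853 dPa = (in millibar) 0.005853. Check: 1 dPa = 0.1 Pa, so 5.853 dPa = 5.853 * 0.1 = 0.5853 Pa. 1 millibar = 100 Pa, so 0.5853 Pa = 0.5853 / 100 = 0.005853 millibar.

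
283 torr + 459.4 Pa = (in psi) 1 torr = 133.32237 Pa, so 283 torr = 283 * 133.32237 = 37730.23 Pa. 459.4 Pa is already in Pa. Sum: 37730.23 + 459.4 = 38189.63 Pa. 1 psi = 6894.7573 Pa, so 38189.63 Pa = 38189.63 / 6894.7573 = 5.5389376 psi ≈ 5.539 psi (4 s.f.). Final answer: 5.539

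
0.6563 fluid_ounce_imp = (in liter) 0.01865. Check: 1 fluid_ounce_imp = 2.8413063e-05 m^3, so 0.6563 fluid_ounce_imp = 0.6563 * 2.8413063e-05 = 1.8647493e-05 m^3. 1 liter = 0.001 m^3, so 1.8647493e-05 m^3 = 1.8647493e-05 / 0.001 = 0.018647493 liter ≈ 0.01865 liter (4 s.f.).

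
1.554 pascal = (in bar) 1.554e-05. Check: 1.554 pascal = 1.554 Pa. 1 bar = 100000 Pa, so 1.554 Pa = 1.554 / 100000 = 1.554e-05 bar.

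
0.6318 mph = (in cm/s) 28.24. Check: 1 mph = 0.44704 m/s, so 0.6318 mph = 0.6318 * 0.44704 = 0.28243987 m/s. 1 cm/s = 0.01 m/s, so 0.28243987 m/s = 0.28243987 / 0.01 = 28.243987 cm/s ≈ 28.24 cm/s (4 s.f.).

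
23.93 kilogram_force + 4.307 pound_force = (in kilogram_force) 1 kilogram_force = 9.80665 N, so 23.93 kilogram_force = 23.93 * 9.80665 = 234.67313 N. 1 pound_force = 4.4482216 N, so 4.307 pound_force = 4.307 * 4.4482216 = 19.15849 N. Sum: 234.67313 + 19.15849 = 253.83162 N. 1 kilogram_force = 9.80665 N, so 253.83162 N = 253.83162 / 9.80665 = 25.883622 kilogram_force ≈ 25.88 kilogram_force (4 s.f.). Final answer: 25.88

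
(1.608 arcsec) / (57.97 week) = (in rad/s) 2.224e-13. Check: 1 arcsec = 4.8481368e-06 rad, so 1.608 arcsec = 1.608 * 4.8481368e-06 = 7.795804e-06 rad. 1 week = 604800 s, so 57.97 week = 57.97 * 604800 = 35060256 s. Combine: 7.795804e-06 rad / 35060256 s = 2.2235445e-13 rad/s. Result: 2.2235445e-13 rad/s ≈ 2.224e-13 rad/s (4 s.f.).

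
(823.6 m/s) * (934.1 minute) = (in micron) 4.616e+13. Check: 823.6 m/s is already in m/s. 1 minute = 60 s, so 934.1 minute = 934.1 * 60 = 56046 s. Combine: 823.6 m/s * 56046 s = 46159486 m. 1 micron = 1e-06 m, so 46159486 m = 46159486 / 1e-06 = 4.6159486e+13 micron ≈ 4.616e+13 micron (4 s.f.).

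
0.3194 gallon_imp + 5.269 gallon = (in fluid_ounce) 1 gallon_imp = 0.00454609 m^3, so 0.3194 gallon_imp = 0.3194 * 0.00454609 = 0.0014520211 m^3. 1 gallon = 0.0037854118 m^3, so 5.269 gallon = 5.269 * 0.0037854118 = 0.019945335 m^3. Sum: 0.0014520211 + 0.019945335 = 0.021397356 m^3. 1 fluid_ounce = 2.957353e-05 m^3, so 0.021397356 m^3 = 0.021397356 / 2.957353e-05 = 723.53068 fluid_ounce ≈ 723.5 fluid_ounce (4 s.f.). Final answer: 723.5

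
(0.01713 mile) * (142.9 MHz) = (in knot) 1 mile = 1609.344 m, so 0.01713 mile = 0.01713 * 1609.344 = 27.568063 m. 1 MHz = 1000000 Hz, so 142.9 MHz = 142.9 * 1000000 = 1.429e+08 Hz. Combine: 27.568063 m * 1.429e+08 Hz = 3.9394762e+09 m/s. 1 knot = 0.51444444 m/s, so 3.9394762e+09 m/s = 3.9394762e+09 / 0.51444444 = 7.657729e+09 knot ≈ 7.658e+09 knot (4 s.f.). Final answer: 7.658e+09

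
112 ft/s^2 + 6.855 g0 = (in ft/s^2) 332.6. Check: 1 ft/s^2 = 0.3048 m/s^2, so 112 ft/s^2 = 112 * 0.3048 = 34.1376 m/s^2. 1 g0 = 9.80665 m/s^2, so 6.855 g0 = 6.855 * 9.80665 = 67.224586 m/s^2. Sum: 34.1376 + 67.224586 = 101.36219 m/s^2. 1 ft/s^2 = 0.3048 m/s^2, so 101.36219 m/s^2 = 101.36219 / 0.3048 = 332.5531 ft/s^2 ≈ 332.6 ft/s^2 (4 s.f.).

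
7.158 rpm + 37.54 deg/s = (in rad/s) 1.405. Check: 1 rpm = 0.10471976 rad/s, so 7.158 rpm = 7.158 * 0.10471976 = 0.74958401 rad/s. 1 deg/s = 0.017453293 rad/s, so 37.54 deg/s = 37.54 * 0.017453293 = 0.6551966 rad/s. Sum: 0.74958401 + 0.6551966 = 1.4047806 rad/s. Result: 1.4047806 rad/s ≈ 1.405 rad/s (4 s.f.).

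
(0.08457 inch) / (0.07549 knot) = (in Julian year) 1.753e-09. Check: 1 inch = 0.0254 m, so 0.08457 inch = 0.08457 * 0.0254 = 0.002148078 m. 1 knot = 0.51444444 m/s, so 0.07549 knot = 0.07549 * 0.51444444 = 0.038835411 m/s. Combine: 0.002148078 m / 0.038835411 m/s = 0.055312354 s. 1 Julian year = 31557600 s, so 0.055312354 s = 0.055312354 / 31557600 = 1.7527427e-09 Julian year ≈ 1.753e-09 Julian year (4 s.f.).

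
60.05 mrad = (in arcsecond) 1 mrad = 0.001 rad, so 60.05 mrad = 60.05 * 0.001 = 0.06005 rad. 1 arcsecond = 4.8481368e-06 rad, so 0.06005 rad = 0.06005 / 4.8481368e-06 = 12386.202 arcsecond ≈ 1.239e+04 arcsecond (4 s.f.). Final answer: 1.239e+04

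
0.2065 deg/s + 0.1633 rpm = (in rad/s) 0.0207. Check: 1 deg/s = 0.017453293 rad/s, so 0.2065 deg/s = 0.2065 * 0.017453293 = 0.0036041049 rad/s. 1 rpm = 0.10471976 rad/s, so 0.1633 rpm = 0.1633 * 0.10471976 = 0.017100736 rad/s. Sum: 0.0036041049 + 0.017100736 = 0.020704841 rad/s. Result: 0.020704841 rad/s ≈ 0.0207 rad/s (4 s.f.).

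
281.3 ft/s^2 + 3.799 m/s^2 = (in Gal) 1 ft/s^2 = 0.3048 m/s^2, so 281.3 ft/s^2 = 281.3 * 0.3048 = 85.74024 m/s^2. 3.799 m/s^2 is already in m/s^2. Sum: 85.74024 + 3.799 = 89.53924 m/s^2. 1 Gal = 0.01 m/s^2, so 89.53924 m/s^2 = 89.53924 / 0.01 = 8953.924 Gal ≈ 8954 Gal (4 s.f.). Final answer: 8954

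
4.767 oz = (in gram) 1 oz = 0.028349523 kg, so 4.767 oz = 4.767 * 0.028349523 = 0.13514218 kg. 1 gram = 0.001 kg, so 0.13514218 kg = 0.13514218 / 0.001 = 135.14218 gram ≈ 135.1 gram (4 s.f.). Final answer: 135.1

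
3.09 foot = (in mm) 941.8. Check: 1 foot = 0.3048 m, so 3.09 foot = 3.09 * 0.3048 = 0.941832 m. 1 mm = 0.001 m, so 0.941832 m = 0.941832 / 0.001 = 941.832 mm ≈ 941.8 mm (4 s.f.).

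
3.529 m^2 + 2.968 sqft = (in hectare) 0.0003805. Check: 3.529 m^2 is already in m^2. 1 sqft = 0.09290304 m^2, so 2.968 sqft = 2.968 * 0.09290304 = 0.27573622 m^2. Sum: 3.529 + 0.27573622 = 3.8047362 m^2. 1 hectare = 10000 m^2, so 3.8047362 m^2 = 3.8047362 / 10000 = 0.00038047362 hectare ≈ 0.0003805 hectare (4 s.f.).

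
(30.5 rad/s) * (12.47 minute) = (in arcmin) 30.5 rad/s is already in rad/s. 1 minute = 60 s, so 12.47 minute = 12.47 * 60 = 748.2 s. Combine: 30.5 rad/s * 748.2 s = 22820.1 rad. 1 arcmin = 0.00029088821 rad, so 22820.1 rad = 22820.1 / 0.00029088821 = 78449725 arcmin ≈ 7.845e+07 arcmin (4 s.f.). Final answer: 7.845e+07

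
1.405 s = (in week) 1 week = 604800 s, so 1.405 s = 1.405 / 604800 = 2.323082e-06 week ≈ 2.323e-06 week (4 s.f.). Final answer: 2.323e-06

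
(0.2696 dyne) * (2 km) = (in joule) 0.005392. Check: 1 dyne = 1e-05 N, so 0.2696 dyne = 0.2696 * 1e-05 = 2.696e-06 N. 1 km = 1000 m, so 2 km = 2 * 1000 = 2000 m. Combine: 2.696e-06 N * 2000 m = 0.005392 J. 0.005392 J = 0.005392 joule.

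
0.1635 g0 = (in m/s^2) 1 g0 = 9.80665 m/s^2, so 0.1635 g0 = 0.1635 * 9.80665 = 1.6033873 m/s^2. Result: 1.6033873 m/s^2 ≈ 1.603 m/s^2 (4 s.f.). Final answer: 1.603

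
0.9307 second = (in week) 0.9307 second = 0.9307 s. 1 week = 604800 s, so 0.9307 s = 0.9307 / 604800 = 1.5388558e-06 week ≈ 1.539e-06 week (4 s.f.). Final answer: 1.539e-06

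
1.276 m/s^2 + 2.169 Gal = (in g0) 1.276 m/s^2 is already in m/s^2. 1 Gal = 0.01 m/s^2, so 2.169 Gal = 2.169 * 0.01 = 0.02169 m/s^2. Sum: 1.276 + 0.02169 = 1.29769 m/s^2. 1 g0 = 9.80665 m/s^2, so 1.29769 m/s^2 = 1.29769 / 9.80665 = 0.13232755 g0 ≈ 0.1323 g0 (4 s.f.). Final answer: 0.1323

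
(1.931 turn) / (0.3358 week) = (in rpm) 0.0005705. Check: 1 turn = 6.2831853 rad, so 1.931 turn = 1.931 * 6.2831853 = 12.132831 rad. 1 week = 604800 s, so 0.3358 week = 0.3358 * 604800 = 203091.84 s. Combine: 12.132831 rad / 203091.84 s = 5.9740612e-05 rad/s. 1 rpm = 0.10471976 rad/s, so 5.9740612e-05 rad/s = 5.9740612e-05 / 0.10471976 = 0.00057048082 rpm ≈ 0.0005705 rpm (4 s.f.).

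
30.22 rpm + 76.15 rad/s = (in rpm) 757.4. Check: 1 rpm = 0.10471976 rad/s, so 30.22 rpm = 30.22 * 0.10471976 = 3.164631 rad/s. 76.15 rad/s is already in rad/s. Sum: 3.164631 + 76.15 = 79.314631 rad/s. 1 rpm = 0.10471976 rad/s, so 79.314631 rad/s = 79.314631 / 0.10471976 = 757.39893 rpm ≈ 757.4 rpm (4 s.f.).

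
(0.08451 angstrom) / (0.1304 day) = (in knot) 1.458e-15. Check: 1 angstrom = 1e-10 m, so 0.08451 angstrom = 0.08451 * 1e-10 = 8.451e-12 m. 1 day = 86400 s, so 0.1304 day = 0.1304 * 86400 = 11266.56 s. Combine: 8.451e-12 m / 11266.56 s = 7.5009586e-16 m/s. 1 knot = 0.51444444 m/s, so 7.5009586e-16 m/s = 7.5009586e-16 / 0.51444444 = 1.4580697e-15 knot ≈ 1.458e-15 knot (4 s.f.).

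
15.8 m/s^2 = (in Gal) 1580. Check: 1 Gal = 0.01 m/s^2, so 15.8 m/s^2 = 15.8 / 0.01 = 1580 Gal.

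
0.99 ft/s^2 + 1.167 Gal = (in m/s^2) 0.3134. Check: 1 ft/s^2 = 0.3048 m/s^2, so 0.99 ft/s^2 = 0.99 * 0.3048 = 0.301752 m/s^2. 1 Gal = 0.01 m/s^2, so 1.167 Gal = 1.167 * 0.01 = 0.01167 m/s^2. Sum: 0.301752 + 0.01167 = 0.313422 m/s^2. Result: 0.313422 m/s^2 ≈ 0.3134 m/s^2 (4 s.f.).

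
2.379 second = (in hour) 0.0006608. Check: 2.379 second = 2.379 s. 1 hour = 3600 s, so 2.379 s = 2.379 / 3600 = 0.00066083333 hour ≈ 0.0006608 hour (4 s.f.).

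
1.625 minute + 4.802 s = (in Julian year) 1 minute = 60 s, so 1.625 minute = 1.625 * 60 = 97.5 s. 4.802 s is already in s. Sum: 97.5 + 4.802 = 102.302 s. 1 Julian year = 31557600 s, so 102.302 s = 102.302 / 31557600 = 3.2417548e-06 Julian year ≈ 3.242e-06 Julian year (4 s.f.). Final answer: 3.242e-06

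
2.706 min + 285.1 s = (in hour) 1 min = 60 s, so 2.706 min = 2.706 * 60 = 162.36 s. 285.1 s is already in s. Sum: 162.36 + 285.1 = 447.46 s. 1 hour = 3600 s, so 447.46 s = 447.46 / 3600 = 0.12429444 hour ≈ 0.1243 hour (4 s.f.). Final answer: 0.1243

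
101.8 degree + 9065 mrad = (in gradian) 690.2. Check: 1 degree = 0.017453293 rad, so 101.8 degree = 101.8 * 0.017453293 = 1.7767452 rad. 1 mrad = 0.001 rad, so 9065 mrad = 9065 * 0.001 = 9.065 rad. Sum: 1.7767452 + 9.065 = 10.841745 rad. 1 gradian = 0.015707963 rad, so 10.841745 rad = 10.841745 / 0.015707963 = 690.20693 gradian ≈ 690.2 gradian (4 s.f.).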